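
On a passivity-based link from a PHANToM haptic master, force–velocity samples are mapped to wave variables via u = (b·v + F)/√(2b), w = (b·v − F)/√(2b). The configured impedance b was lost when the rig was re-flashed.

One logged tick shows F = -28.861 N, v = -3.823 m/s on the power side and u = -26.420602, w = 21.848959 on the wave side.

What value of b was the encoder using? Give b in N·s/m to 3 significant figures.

b = 0.715 N·s/m

u + w = -4.571643;  u + w = √(2b)·v, so √(2b) = -4.571643/(-3.823) = 1.195826.
b = (√(2b))²/2 = 1.430000/2 = 0.715000.
(Check via u − w = 2F/√(2b): u − w = -48.269561, 2F/√(2b) = -48.269562.)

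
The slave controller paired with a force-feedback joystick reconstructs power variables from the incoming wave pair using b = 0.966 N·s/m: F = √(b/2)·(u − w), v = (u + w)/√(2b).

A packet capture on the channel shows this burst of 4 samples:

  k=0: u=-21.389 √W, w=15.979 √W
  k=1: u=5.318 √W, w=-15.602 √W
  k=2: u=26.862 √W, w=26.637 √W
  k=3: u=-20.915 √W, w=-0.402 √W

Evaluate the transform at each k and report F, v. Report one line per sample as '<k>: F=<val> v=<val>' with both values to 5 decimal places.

0: F=-25.97009 v=-3.89219
1: F=14.53902 v=-7.39875
2: F=0.15637 v=38.48949
3: F=-14.25617 v=-15.33637

k=0: u−w=-37.36800, u+w=-5.41000; √(b/2)=0.69498, √(2b)=1.38996; F=0.69498×(-37.368)=-25.97009, v=-5.41000/1.38996=-3.89219
k=1: u−w=20.92000, u+w=-10.28400; √(b/2)=0.69498, √(2b)=1.38996; F=0.69498×20.92=14.53902, v=-10.28400/1.38996=-7.39875
k=2: u−w=0.22500, u+w=53.49900; √(b/2)=0.69498, √(2b)=1.38996; F=0.69498×0.225=0.15637, v=53.49900/1.38996=38.48949
k=3: u−w=-20.51300, u+w=-21.31700; √(b/2)=0.69498, √(2b)=1.38996; F=0.69498×(-20.513)=-14.25617, v=-21.31700/1.38996=-15.33637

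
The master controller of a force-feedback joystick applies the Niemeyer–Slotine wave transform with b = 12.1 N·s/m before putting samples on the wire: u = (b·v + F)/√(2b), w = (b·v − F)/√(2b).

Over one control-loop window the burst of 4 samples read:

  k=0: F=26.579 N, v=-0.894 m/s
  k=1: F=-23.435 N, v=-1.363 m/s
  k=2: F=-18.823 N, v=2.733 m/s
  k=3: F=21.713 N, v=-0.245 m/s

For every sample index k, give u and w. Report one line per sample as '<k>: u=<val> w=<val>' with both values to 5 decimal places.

k=0: b·v=12.1×(-0.894)=-10.81740; √(2b)=4.91935; u=(-10.81740+26.579)/4.91935=3.20400, w=(-10.81740−26.579)/4.91935=-7.60190
k=1: b·v=12.1×(-1.363)=-16.49230; √(2b)=4.91935; u=(-16.49230+(-23.435))/4.91935=-8.11638, w=(-16.49230−(-23.435))/4.91935=1.41130
k=2: b·v=12.1×2.733=33.06930; √(2b)=4.91935; u=(33.06930+(-18.823))/4.91935=2.89597, w=(33.06930−(-18.823))/4.91935=10.54861
k=3: b·v=12.1×(-0.245)=-2.96450; √(2b)=4.91935; u=(-2.96450+21.713)/4.91935=3.81117, w=(-2.96450−21.713)/4.91935=-5.01642

0: u=3.20400 w=-7.60190
1: u=-8.11638 w=1.41130
2: u=2.89597 w=10.54861
3: u=3.81117 w=-5.01642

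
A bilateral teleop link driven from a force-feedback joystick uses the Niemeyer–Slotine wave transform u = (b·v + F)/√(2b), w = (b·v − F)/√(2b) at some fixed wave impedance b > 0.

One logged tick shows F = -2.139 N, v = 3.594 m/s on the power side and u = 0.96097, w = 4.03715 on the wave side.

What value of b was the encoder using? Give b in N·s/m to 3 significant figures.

b = 0.967 N·s/m

u + w = 4.99812;  u + w = √(2b)·v, so √(2b) = 4.99812/3.594 = 1.39068.
b = (√(2b))²/2 = 1.93400/2 = 0.96700.
(Check via u − w = 2F/√(2b): u − w = -3.07618, 2F/√(2b) = -3.07618.)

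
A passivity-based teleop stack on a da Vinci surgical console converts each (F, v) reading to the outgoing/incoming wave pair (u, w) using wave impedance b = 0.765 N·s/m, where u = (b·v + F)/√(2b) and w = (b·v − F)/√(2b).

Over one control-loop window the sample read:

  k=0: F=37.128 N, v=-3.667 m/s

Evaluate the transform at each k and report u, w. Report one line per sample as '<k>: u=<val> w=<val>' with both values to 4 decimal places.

k=0: b·v=0.765×(-3.667)=-2.8053; √(2b)=1.2369; u=(-2.8053+37.128)/1.2369=27.7483, w=(-2.8053−37.128)/1.2369=-32.2841

0: u=27.7483 w=-32.2841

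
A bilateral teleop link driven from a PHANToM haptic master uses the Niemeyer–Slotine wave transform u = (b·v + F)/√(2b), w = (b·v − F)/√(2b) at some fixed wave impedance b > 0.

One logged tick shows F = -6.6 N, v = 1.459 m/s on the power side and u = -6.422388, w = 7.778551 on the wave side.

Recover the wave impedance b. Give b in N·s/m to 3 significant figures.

u + w = 1.356163;  u + w = √(2b)·v, so √(2b) = 1.356163/1.459 = 0.929515.
b = (√(2b))²/2 = 0.863999/2 = 0.431999.
(Check via u − w = 2F/√(2b): u − w = -14.200939, 2F/√(2b) = -14.200948.)

b = 0.432 N·s/m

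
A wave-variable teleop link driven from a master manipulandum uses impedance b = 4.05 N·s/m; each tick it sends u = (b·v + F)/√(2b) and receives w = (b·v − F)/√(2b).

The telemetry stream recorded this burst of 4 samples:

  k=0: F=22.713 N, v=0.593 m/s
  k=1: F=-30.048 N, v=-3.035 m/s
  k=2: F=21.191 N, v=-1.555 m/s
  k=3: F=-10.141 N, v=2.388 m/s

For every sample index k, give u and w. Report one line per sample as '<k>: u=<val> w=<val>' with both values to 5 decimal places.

0: u=8.82439 w=-7.13668
1: u=-14.87667 w=6.23891
2: u=5.23295 w=-9.65856
3: u=-0.16500 w=6.96137

k=0: b·v=4.05×0.593=2.40165; √(2b)=2.84605; u=(2.40165+22.713)/2.84605=8.82439, w=(2.40165−22.713)/2.84605=-7.13668
k=1: b·v=4.05×(-3.035)=-12.29175; √(2b)=2.84605; u=(-12.29175+(-30.048))/2.84605=-14.87667, w=(-12.29175−(-30.048))/2.84605=6.23891
k=2: b·v=4.05×(-1.555)=-6.29775; √(2b)=2.84605; u=(-6.29775+21.191)/2.84605=5.23295, w=(-6.29775−21.191)/2.84605=-9.65856
k=3: b·v=4.05×2.388=9.67140; √(2b)=2.84605; u=(9.67140+(-10.141))/2.84605=-0.16500, w=(9.67140−(-10.141))/2.84605=6.96137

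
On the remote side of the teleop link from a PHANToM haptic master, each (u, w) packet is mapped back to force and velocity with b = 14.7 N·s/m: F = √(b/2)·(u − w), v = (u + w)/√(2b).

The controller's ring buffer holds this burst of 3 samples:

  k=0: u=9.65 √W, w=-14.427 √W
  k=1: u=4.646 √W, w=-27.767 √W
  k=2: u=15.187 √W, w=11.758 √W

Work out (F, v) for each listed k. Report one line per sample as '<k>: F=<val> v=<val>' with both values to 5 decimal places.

k=0: u−w=24.07700, u+w=-4.77700; √(b/2)=2.71109, √(2b)=5.42218; F=2.71109×24.077=65.27487, v=-4.77700/5.42218=-0.88101
k=1: u−w=32.41300, u+w=-23.12100; √(b/2)=2.71109, √(2b)=5.42218; F=2.71109×32.413=87.87451, v=-23.12100/5.42218=-4.26415
k=2: u−w=3.42900, u+w=26.94500; √(b/2)=2.71109, √(2b)=5.42218; F=2.71109×3.429=9.29632, v=26.94500/5.42218=4.96941

0: F=65.27487 v=-0.88101
1: F=87.87451 v=-4.26415
2: F=9.29632 v=4.96941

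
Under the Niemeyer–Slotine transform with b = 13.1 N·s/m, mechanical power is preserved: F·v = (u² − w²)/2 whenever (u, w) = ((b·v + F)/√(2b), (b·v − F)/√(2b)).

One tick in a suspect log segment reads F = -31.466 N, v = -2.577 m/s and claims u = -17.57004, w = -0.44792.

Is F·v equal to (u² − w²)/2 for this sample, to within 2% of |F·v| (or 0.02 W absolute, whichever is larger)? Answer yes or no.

F·v = (-31.466)×(-2.577) = 81.0879 W.
(u² − w²)/2 = (308.7063 − 0.2006)/2 = 154.2528 W.
|Δ| = 73.1650;  2% of max(1, |F·v|) = 1.6218.

no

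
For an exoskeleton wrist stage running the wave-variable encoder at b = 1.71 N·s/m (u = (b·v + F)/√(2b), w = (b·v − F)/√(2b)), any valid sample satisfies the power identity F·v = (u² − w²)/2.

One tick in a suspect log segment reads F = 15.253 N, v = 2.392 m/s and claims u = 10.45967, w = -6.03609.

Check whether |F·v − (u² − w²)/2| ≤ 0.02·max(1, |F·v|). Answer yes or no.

yes

F·v = 15.253×2.392 = 36.48518 W.
(u² − w²)/2 = (109.40470 − 36.43438)/2 = 36.48516 W.
|Δ| = 0.00002;  2% of max(1, |F·v|) = 0.72970.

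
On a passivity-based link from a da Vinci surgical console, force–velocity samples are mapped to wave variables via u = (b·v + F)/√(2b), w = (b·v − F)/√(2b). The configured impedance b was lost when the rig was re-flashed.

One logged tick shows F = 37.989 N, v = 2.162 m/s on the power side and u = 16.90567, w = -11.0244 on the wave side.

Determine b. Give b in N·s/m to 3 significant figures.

b = 3.7 N·s/m

u + w = 5.88127;  u + w = √(2b)·v, so √(2b) = 5.88127/2.162 = 2.72029.
b = (√(2b))²/2 = 7.39999/2 = 3.69999.
(Check via u − w = 2F/√(2b): u − w = 27.93007, 2F/√(2b) = 27.93010.)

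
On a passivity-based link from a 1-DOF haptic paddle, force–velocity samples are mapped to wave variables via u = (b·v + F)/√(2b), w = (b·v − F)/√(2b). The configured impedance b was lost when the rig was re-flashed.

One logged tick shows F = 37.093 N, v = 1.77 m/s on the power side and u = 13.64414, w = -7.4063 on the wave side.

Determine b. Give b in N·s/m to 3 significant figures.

u + w = 6.23784;  u + w = √(2b)·v, so √(2b) = 6.23784/1.77 = 3.52420.
b = (√(2b))²/2 = 12.42001/2 = 6.21000.
(Check via u − w = 2F/√(2b): u − w = 21.05044, 2F/√(2b) = 21.05043.)

b = 6.21 N·s/m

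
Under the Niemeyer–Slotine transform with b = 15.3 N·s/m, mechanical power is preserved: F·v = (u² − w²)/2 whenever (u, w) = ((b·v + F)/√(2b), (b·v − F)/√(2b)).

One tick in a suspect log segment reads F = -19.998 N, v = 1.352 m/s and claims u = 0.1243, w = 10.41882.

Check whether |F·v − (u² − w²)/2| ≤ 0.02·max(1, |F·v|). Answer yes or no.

no

F·v = (-19.998)×1.352 = -27.03730 W.
(u² − w²)/2 = (0.01545 − 108.55181)/2 = -54.26818 W.
|Δ| = 27.23088;  2% of max(1, |F·v|) = 0.54075.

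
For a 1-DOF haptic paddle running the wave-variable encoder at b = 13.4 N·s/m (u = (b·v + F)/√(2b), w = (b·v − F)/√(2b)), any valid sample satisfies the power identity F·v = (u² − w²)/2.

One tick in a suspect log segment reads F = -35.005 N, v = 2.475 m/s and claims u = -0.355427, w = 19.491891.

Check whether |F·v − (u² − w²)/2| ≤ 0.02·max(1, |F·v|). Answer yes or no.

no

F·v = (-35.005)×2.475 = -86.637375 W.
(u² − w²)/2 = (0.126328 − 379.933815)/2 = -189.903743 W.
|Δ| = 103.266368;  2% of max(1, |F·v|) = 1.732748.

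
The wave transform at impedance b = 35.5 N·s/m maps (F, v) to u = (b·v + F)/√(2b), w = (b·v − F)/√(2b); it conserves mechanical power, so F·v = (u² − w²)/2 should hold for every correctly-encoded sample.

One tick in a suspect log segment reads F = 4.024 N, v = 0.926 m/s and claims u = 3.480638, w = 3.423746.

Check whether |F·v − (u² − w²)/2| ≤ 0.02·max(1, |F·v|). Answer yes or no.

F·v = 4.024×0.926 = 3.726224 W.
(u² − w²)/2 = (12.114841 − 11.722037)/2 = 0.196402 W.
|Δ| = 3.529822;  2% of max(1, |F·v|) = 0.074524.

no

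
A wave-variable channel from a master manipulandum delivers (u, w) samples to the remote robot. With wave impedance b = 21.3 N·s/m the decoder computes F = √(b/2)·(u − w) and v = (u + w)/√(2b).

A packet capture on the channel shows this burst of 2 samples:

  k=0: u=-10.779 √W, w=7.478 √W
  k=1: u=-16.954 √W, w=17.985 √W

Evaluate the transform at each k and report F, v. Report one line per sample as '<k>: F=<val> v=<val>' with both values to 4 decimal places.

0: F=-59.5805 v=-0.5058
1: F=-114.0211 v=0.1580

k=0: u−w=-18.2570, u+w=-3.3010; √(b/2)=3.2634, √(2b)=6.5269; F=3.2634×(-18.257)=-59.5805, v=-3.3010/6.5269=-0.5058
k=1: u−w=-34.9390, u+w=1.0310; √(b/2)=3.2634, √(2b)=6.5269; F=3.2634×(-34.939)=-114.0211, v=1.0310/6.5269=0.1580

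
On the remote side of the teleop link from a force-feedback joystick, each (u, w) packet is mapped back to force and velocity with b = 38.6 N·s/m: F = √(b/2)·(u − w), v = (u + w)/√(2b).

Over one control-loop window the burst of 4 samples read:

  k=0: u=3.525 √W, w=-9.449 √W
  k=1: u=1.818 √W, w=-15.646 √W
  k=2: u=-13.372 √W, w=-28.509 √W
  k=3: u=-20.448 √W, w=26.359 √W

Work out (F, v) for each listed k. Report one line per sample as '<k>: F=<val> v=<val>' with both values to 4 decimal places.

k=0: u−w=12.9740, u+w=-5.9240; √(b/2)=4.3932, √(2b)=8.7864; F=4.3932×12.974=56.9971, v=-5.9240/8.7864=-0.6742
k=1: u−w=17.4640, u+w=-13.8280; √(b/2)=4.3932, √(2b)=8.7864; F=4.3932×17.464=76.7224, v=-13.8280/8.7864=-1.5738
k=2: u−w=15.1370, u+w=-41.8810; √(b/2)=4.3932, √(2b)=8.7864; F=4.3932×15.137=66.4995, v=-41.8810/8.7864=-4.7666
k=3: u−w=-46.8070, u+w=5.9110; √(b/2)=4.3932, √(2b)=8.7864; F=4.3932×(-46.807)=-205.6314, v=5.9110/8.7864=0.6727

0: F=56.9971 v=-0.6742
1: F=76.7224 v=-1.5738
2: F=66.4995 v=-4.7666
3: F=-205.6314 v=0.6727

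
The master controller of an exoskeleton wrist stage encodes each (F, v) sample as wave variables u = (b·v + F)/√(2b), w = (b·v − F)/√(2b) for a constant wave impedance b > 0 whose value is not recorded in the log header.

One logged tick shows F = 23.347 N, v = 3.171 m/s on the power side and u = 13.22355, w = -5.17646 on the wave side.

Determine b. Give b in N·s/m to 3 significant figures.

b = 3.22 N·s/m

u + w = 8.04709;  u + w = √(2b)·v, so √(2b) = 8.04709/3.171 = 2.53771.
b = (√(2b))²/2 = 6.43999/2 = 3.22000.
(Check via u − w = 2F/√(2b): u − w = 18.40001, 2F/√(2b) = 18.40003.)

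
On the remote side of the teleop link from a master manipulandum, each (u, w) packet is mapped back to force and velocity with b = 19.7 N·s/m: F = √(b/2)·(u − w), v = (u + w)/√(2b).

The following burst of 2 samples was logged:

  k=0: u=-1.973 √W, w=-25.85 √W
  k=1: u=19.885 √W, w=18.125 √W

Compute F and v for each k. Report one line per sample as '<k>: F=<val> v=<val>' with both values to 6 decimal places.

k=0: u−w=23.877000, u+w=-27.823000; √(b/2)=3.138471, √(2b)=6.276942; F=3.138471×23.877=74.937271, v=-27.823000/6.276942=-4.432572
k=1: u−w=1.760000, u+w=38.010000; √(b/2)=3.138471, √(2b)=6.276942; F=3.138471×1.76=5.523709, v=38.010000/6.276942=6.055497

0: F=74.937271 v=-4.432572
1: F=5.523709 v=6.055497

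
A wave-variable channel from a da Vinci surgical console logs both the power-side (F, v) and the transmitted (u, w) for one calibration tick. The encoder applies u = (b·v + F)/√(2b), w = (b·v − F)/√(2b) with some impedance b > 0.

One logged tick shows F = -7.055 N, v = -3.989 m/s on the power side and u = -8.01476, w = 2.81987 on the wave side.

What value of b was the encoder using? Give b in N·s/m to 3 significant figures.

u + w = -5.1949;  u + w = √(2b)·v, so √(2b) = -5.1949/(-3.989) = 1.3023.
b = (√(2b))²/2 = 1.6960/2 = 0.8480.
(Check via u − w = 2F/√(2b): u − w = -10.8346, 2F/√(2b) = -10.8346.)

b = 0.848 N·s/m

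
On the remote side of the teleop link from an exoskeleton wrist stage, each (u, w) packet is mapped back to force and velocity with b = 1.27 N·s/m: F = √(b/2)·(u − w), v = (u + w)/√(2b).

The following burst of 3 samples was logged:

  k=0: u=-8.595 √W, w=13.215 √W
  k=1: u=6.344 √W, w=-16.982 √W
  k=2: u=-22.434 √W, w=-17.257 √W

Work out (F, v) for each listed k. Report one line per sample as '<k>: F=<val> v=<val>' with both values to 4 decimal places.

0: F=-17.3797 v=2.8988
1: F=18.5878 v=-6.6749
2: F=-4.1254 v=-24.9043

k=0: u−w=-21.8100, u+w=4.6200; √(b/2)=0.7969, √(2b)=1.5937; F=0.7969×(-21.81)=-17.3797, v=4.6200/1.5937=2.8988
k=1: u−w=23.3260, u+w=-10.6380; √(b/2)=0.7969, √(2b)=1.5937; F=0.7969×23.326=18.5878, v=-10.6380/1.5937=-6.6749
k=2: u−w=-5.1770, u+w=-39.6910; √(b/2)=0.7969, √(2b)=1.5937; F=0.7969×(-5.177)=-4.1254, v=-39.6910/1.5937=-24.9043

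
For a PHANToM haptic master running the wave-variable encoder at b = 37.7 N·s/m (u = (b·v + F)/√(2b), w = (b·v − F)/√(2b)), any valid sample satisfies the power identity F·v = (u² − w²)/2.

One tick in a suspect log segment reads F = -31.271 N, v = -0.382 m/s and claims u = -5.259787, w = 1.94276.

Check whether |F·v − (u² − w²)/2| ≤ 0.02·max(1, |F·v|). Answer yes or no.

yes

F·v = (-31.271)×(-0.382) = 11.945522 W.
(u² − w²)/2 = (27.665359 − 3.774316)/2 = 11.945521 W.
|Δ| = 0.000001;  2% of max(1, |F·v|) = 0.238910.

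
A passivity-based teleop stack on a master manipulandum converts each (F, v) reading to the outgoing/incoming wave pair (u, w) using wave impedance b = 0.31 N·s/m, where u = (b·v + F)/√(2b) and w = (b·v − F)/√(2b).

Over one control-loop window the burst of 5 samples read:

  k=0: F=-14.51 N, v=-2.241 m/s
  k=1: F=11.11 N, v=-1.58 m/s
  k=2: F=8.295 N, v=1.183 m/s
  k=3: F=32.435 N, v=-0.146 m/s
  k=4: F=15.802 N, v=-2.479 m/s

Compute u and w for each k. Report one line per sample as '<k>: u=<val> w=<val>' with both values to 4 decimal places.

k=0: b·v=0.31×(-2.241)=-0.6947; √(2b)=0.7874; u=(-0.6947+(-14.51))/0.7874=-19.3100, w=(-0.6947−(-14.51))/0.7874=17.5454
k=1: b·v=0.31×(-1.58)=-0.4898; √(2b)=0.7874; u=(-0.4898+11.11)/0.7874=13.4877, w=(-0.4898−11.11)/0.7874=-14.7318
k=2: b·v=0.31×1.183=0.3667; √(2b)=0.7874; u=(0.3667+8.295)/0.7874=11.0004, w=(0.3667−8.295)/0.7874=-10.0689
k=3: b·v=0.31×(-0.146)=-0.0453; √(2b)=0.7874; u=(-0.0453+32.435)/0.7874=41.1350, w=(-0.0453−32.435)/0.7874=-41.2500
k=4: b·v=0.31×(-2.479)=-0.7685; √(2b)=0.7874; u=(-0.7685+15.802)/0.7874=19.0926, w=(-0.7685−15.802)/0.7874=-21.0445

0: u=-19.3100 w=17.5454
1: u=13.4877 w=-14.7318
2: u=11.0004 w=-10.0689
3: u=41.1350 w=-41.2500
4: u=19.0926 w=-21.0445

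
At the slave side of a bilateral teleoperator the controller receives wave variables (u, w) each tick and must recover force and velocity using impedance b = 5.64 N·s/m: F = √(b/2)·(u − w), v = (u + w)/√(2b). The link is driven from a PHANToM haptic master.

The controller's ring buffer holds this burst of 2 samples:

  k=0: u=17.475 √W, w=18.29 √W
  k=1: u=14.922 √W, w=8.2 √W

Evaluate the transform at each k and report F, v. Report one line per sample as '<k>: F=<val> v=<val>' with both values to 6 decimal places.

0: F=-1.368618 v=10.648874
1: F=11.288158 v=6.884475

k=0: u−w=-0.815000, u+w=35.765000; √(b/2)=1.679286, √(2b)=3.358571; F=1.679286×(-0.815)=-1.368618, v=35.765000/3.358571=10.648874
k=1: u−w=6.722000, u+w=23.122000; √(b/2)=1.679286, √(2b)=3.358571; F=1.679286×6.722=11.288158, v=23.122000/3.358571=6.884475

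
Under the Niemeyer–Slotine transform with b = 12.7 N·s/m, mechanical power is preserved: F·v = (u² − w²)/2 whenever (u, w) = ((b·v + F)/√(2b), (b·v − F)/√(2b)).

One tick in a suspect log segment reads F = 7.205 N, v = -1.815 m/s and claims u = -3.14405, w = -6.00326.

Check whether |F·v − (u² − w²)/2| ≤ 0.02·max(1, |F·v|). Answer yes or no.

yes

F·v = 7.205×(-1.815) = -13.0771 W.
(u² − w²)/2 = (9.8851 − 36.0391)/2 = -13.0770 W.
|Δ| = 0.0000;  2% of max(1, |F·v|) = 0.2615.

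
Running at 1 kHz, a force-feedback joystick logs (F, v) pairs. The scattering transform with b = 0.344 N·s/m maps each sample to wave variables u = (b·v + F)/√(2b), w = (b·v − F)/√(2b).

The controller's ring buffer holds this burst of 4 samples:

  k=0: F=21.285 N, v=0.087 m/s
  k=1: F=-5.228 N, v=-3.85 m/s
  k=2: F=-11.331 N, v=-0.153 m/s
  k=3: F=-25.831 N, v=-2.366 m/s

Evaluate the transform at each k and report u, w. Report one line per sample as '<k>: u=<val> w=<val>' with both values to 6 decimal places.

0: u=25.697428 w=-25.625265
1: u=-7.899620 w=4.706208
2: u=-13.724187 w=13.597280
3: u=-32.123284 w=30.160787

k=0: b·v=0.344×0.087=0.029928; √(2b)=0.829458; u=(0.029928+21.285)/0.829458=25.697428, w=(0.029928−21.285)/0.829458=-25.625265
k=1: b·v=0.344×(-3.85)=-1.324400; √(2b)=0.829458; u=(-1.324400+(-5.228))/0.829458=-7.899620, w=(-1.324400−(-5.228))/0.829458=4.706208
k=2: b·v=0.344×(-0.153)=-0.052632; √(2b)=0.829458; u=(-0.052632+(-11.331))/0.829458=-13.724187, w=(-0.052632−(-11.331))/0.829458=13.597280
k=3: b·v=0.344×(-2.366)=-0.813904; √(2b)=0.829458; u=(-0.813904+(-25.831))/0.829458=-32.123284, w=(-0.813904−(-25.831))/0.829458=30.160787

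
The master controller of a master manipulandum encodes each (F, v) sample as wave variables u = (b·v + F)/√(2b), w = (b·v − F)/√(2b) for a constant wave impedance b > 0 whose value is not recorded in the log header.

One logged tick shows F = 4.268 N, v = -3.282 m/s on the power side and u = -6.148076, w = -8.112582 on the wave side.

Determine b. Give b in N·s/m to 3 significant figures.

u + w = -14.260658;  u + w = √(2b)·v, so √(2b) = -14.260658/(-3.282) = 4.345112.
b = (√(2b))²/2 = 18.879999/2 = 9.440000.
(Check via u − w = 2F/√(2b): u − w = 1.964506, 2F/√(2b) = 1.964506.)

b = 9.44 N·s/m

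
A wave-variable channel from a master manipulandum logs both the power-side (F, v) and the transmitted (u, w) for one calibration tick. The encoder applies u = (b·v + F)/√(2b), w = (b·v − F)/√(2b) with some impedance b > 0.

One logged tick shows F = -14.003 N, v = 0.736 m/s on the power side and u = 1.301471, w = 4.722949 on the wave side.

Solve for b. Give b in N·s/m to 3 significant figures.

u + w = 6.024420;  u + w = √(2b)·v, so √(2b) = 6.024420/0.736 = 8.185353.
b = (√(2b))²/2 = 67.000008/2 = 33.500004.
(Check via u − w = 2F/√(2b): u − w = -3.421478, 2F/√(2b) = -3.421477.)

b = 33.5 N·s/m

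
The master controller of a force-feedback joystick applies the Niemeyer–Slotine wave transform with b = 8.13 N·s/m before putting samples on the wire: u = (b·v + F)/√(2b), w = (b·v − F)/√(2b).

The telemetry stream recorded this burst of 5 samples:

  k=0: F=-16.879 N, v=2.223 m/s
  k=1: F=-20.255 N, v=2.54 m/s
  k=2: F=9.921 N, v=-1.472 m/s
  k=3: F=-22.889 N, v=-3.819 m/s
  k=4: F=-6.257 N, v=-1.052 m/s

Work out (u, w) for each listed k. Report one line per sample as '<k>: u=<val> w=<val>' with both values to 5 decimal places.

k=0: b·v=8.13×2.223=18.07299; √(2b)=4.03237; u=(18.07299+(-16.879))/4.03237=0.29610, w=(18.07299−(-16.879))/4.03237=8.66785
k=1: b·v=8.13×2.54=20.65020; √(2b)=4.03237; u=(20.65020+(-20.255))/4.03237=0.09801, w=(20.65020−(-20.255))/4.03237=10.14421
k=2: b·v=8.13×(-1.472)=-11.96736; √(2b)=4.03237; u=(-11.96736+9.921)/4.03237=-0.50748, w=(-11.96736−9.921)/4.03237=-5.42816
k=3: b·v=8.13×(-3.819)=-31.04847; √(2b)=4.03237; u=(-31.04847+(-22.889))/4.03237=-13.37612, w=(-31.04847−(-22.889))/4.03237=-2.02349
k=4: b·v=8.13×(-1.052)=-8.55276; √(2b)=4.03237; u=(-8.55276+(-6.257))/4.03237=-3.67272, w=(-8.55276−(-6.257))/4.03237=-0.56933

0: u=0.29610 w=8.66785
1: u=0.09801 w=10.14421
2: u=-0.50748 w=-5.42816
3: u=-13.37612 w=-2.02349
4: u=-3.67272 w=-0.56933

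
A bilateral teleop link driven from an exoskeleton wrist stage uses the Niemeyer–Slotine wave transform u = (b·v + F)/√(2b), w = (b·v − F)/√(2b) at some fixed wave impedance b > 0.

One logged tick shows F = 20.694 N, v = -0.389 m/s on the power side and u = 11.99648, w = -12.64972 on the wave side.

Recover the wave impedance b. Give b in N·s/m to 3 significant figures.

b = 1.41 N·s/m

u + w = -0.65324;  u + w = √(2b)·v, so √(2b) = -0.65324/(-0.389) = 1.67928.
b = (√(2b))²/2 = 2.81998/2 = 1.40999.
(Check via u − w = 2F/√(2b): u − w = 24.64620, 2F/√(2b) = 24.64627.)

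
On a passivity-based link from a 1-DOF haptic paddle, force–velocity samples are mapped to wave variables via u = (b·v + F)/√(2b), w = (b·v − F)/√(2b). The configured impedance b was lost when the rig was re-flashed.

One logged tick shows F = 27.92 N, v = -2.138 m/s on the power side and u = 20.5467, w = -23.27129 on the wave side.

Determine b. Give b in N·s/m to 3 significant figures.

u + w = -2.7246;  u + w = √(2b)·v, so √(2b) = -2.7246/(-2.138) = 1.2744.
b = (√(2b))²/2 = 1.6240/2 = 0.8120.
(Check via u − w = 2F/√(2b): u − w = 43.8180, 2F/√(2b) = 43.8179.)

b = 0.812 N·s/m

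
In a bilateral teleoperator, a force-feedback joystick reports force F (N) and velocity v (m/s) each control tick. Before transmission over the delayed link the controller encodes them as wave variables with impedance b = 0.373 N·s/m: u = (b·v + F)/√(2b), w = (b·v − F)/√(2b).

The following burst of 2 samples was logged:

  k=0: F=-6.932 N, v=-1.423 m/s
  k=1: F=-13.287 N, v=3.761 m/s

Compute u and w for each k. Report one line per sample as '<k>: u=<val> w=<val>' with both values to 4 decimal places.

k=0: b·v=0.373×(-1.423)=-0.5308; √(2b)=0.8637; u=(-0.5308+(-6.932))/0.8637=-8.6403, w=(-0.5308−(-6.932))/0.8637=7.4113
k=1: b·v=0.373×3.761=1.4029; √(2b)=0.8637; u=(1.4029+(-13.287))/0.8637=-13.7594, w=(1.4029−(-13.287))/0.8637=17.0078

0: u=-8.6403 w=7.4113
1: u=-13.7594 w=17.0078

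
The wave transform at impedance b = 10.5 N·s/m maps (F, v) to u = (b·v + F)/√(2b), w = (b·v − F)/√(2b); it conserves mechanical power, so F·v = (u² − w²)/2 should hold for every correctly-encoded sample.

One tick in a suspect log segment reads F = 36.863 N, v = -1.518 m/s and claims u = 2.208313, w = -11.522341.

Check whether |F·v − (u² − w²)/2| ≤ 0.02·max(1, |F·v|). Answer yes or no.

no

F·v = 36.863×(-1.518) = -55.958034 W.
(u² − w²)/2 = (4.876646 − 132.764342)/2 = -63.943848 W.
|Δ| = 7.985814;  2% of max(1, |F·v|) = 1.119161.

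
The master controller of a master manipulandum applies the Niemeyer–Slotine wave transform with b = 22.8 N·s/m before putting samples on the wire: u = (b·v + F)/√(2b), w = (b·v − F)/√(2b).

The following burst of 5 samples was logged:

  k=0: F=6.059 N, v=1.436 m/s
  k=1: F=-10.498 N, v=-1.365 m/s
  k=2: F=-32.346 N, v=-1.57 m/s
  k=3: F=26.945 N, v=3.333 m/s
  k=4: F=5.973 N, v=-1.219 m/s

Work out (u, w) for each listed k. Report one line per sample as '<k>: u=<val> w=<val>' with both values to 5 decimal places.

0: u=5.74575 w=3.95123
1: u=-6.16339 w=-3.05415
2: u=-10.09096 w=-0.51090
3: u=15.24371 w=7.26329
4: u=-3.23129 w=-5.00034

k=0: b·v=22.8×1.436=32.74080; √(2b)=6.75278; u=(32.74080+6.059)/6.75278=5.74575, w=(32.74080−6.059)/6.75278=3.95123
k=1: b·v=22.8×(-1.365)=-31.12200; √(2b)=6.75278; u=(-31.12200+(-10.498))/6.75278=-6.16339, w=(-31.12200−(-10.498))/6.75278=-3.05415
k=2: b·v=22.8×(-1.57)=-35.79600; √(2b)=6.75278; u=(-35.79600+(-32.346))/6.75278=-10.09096, w=(-35.79600−(-32.346))/6.75278=-0.51090
k=3: b·v=22.8×3.333=75.99240; √(2b)=6.75278; u=(75.99240+26.945)/6.75278=15.24371, w=(75.99240−26.945)/6.75278=7.26329
k=4: b·v=22.8×(-1.219)=-27.79320; √(2b)=6.75278; u=(-27.79320+5.973)/6.75278=-3.23129, w=(-27.79320−5.973)/6.75278=-5.00034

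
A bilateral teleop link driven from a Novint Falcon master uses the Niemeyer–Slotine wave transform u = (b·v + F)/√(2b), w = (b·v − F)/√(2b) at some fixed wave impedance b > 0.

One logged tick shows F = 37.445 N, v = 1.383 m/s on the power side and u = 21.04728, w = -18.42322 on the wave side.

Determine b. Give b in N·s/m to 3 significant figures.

u + w = 2.62406;  u + w = √(2b)·v, so √(2b) = 2.62406/1.383 = 1.89737.
b = (√(2b))²/2 = 3.60001/2 = 1.80000.
(Check via u − w = 2F/√(2b): u − w = 39.47050, 2F/√(2b) = 39.47047.)

b = 1.8 N·s/m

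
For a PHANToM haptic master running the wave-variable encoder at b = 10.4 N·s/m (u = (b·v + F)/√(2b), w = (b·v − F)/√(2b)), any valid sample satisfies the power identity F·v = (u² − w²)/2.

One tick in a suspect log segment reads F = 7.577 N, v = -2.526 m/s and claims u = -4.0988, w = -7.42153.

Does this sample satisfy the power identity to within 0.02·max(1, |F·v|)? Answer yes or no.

yes

F·v = 7.577×(-2.526) = -19.1395 W.
(u² − w²)/2 = (16.8002 − 55.0791)/2 = -19.1395 W.
|Δ| = 0.0000;  2% of max(1, |F·v|) = 0.3828.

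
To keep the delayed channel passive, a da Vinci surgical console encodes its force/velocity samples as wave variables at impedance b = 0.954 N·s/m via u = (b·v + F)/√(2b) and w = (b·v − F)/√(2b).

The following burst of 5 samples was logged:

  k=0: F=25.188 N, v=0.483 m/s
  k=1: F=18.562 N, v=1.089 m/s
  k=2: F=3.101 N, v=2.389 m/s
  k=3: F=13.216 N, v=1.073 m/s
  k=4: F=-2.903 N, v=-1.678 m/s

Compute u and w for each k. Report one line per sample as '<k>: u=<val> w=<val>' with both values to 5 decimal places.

k=0: b·v=0.954×0.483=0.46078; √(2b)=1.38130; u=(0.46078+25.188)/1.38130=18.56853, w=(0.46078−25.188)/1.38130=-17.90136
k=1: b·v=0.954×1.089=1.03891; √(2b)=1.38130; u=(1.03891+18.562)/1.38130=14.19015, w=(1.03891−18.562)/1.38130=-12.68591
k=2: b·v=0.954×2.389=2.27911; √(2b)=1.38130; u=(2.27911+3.101)/1.38130=3.89495, w=(2.27911−3.101)/1.38130=-0.59501
k=3: b·v=0.954×1.073=1.02364; √(2b)=1.38130; u=(1.02364+13.216)/1.38130=10.30884, w=(1.02364−13.216)/1.38130=-8.82670
k=4: b·v=0.954×(-1.678)=-1.60081; √(2b)=1.38130; u=(-1.60081+(-2.903))/1.38130=-3.26055, w=(-1.60081−(-2.903))/1.38130=0.94272

0: u=18.56853 w=-17.90136
1: u=14.19015 w=-12.68591
2: u=3.89495 w=-0.59501
3: u=10.30884 w=-8.82670
4: u=-3.26055 w=0.94272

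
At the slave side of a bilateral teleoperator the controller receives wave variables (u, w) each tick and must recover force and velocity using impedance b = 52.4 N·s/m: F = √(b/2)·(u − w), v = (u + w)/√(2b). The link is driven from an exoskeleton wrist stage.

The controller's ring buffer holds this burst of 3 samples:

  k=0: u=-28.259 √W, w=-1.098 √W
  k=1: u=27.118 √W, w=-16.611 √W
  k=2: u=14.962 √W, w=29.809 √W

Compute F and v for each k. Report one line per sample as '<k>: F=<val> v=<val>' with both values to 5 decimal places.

k=0: u−w=-27.16100, u+w=-29.35700; √(b/2)=5.11859, √(2b)=10.23719; F=5.11859×(-27.161)=-139.02612, v=-29.35700/10.23719=-2.86768
k=1: u−w=43.72900, u+w=10.50700; √(b/2)=5.11859, √(2b)=10.23719; F=5.11859×43.729=223.83098, v=10.50700/10.23719=1.02636
k=2: u−w=-14.84700, u+w=44.77100; √(b/2)=5.11859, √(2b)=10.23719; F=5.11859×(-14.847)=-75.99576, v=44.77100/10.23719=4.37337

0: F=-139.02612 v=-2.86768
1: F=223.83098 v=1.02636
2: F=-75.99576 v=4.37337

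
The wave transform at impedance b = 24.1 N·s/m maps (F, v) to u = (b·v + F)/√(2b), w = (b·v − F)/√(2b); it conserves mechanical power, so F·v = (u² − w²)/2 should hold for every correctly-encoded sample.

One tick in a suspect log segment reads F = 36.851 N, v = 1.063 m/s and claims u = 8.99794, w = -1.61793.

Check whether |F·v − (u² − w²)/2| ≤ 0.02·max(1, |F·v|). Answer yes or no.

F·v = 36.851×1.063 = 39.17261 W.
(u² − w²)/2 = (80.96292 − 2.61770)/2 = 39.17261 W.
|Δ| = 0.00000;  2% of max(1, |F·v|) = 0.78345.

yes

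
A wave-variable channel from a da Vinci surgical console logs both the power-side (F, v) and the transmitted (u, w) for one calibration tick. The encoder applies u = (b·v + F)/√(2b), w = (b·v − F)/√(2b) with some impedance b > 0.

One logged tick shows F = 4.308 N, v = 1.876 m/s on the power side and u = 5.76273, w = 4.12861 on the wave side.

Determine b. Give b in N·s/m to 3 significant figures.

u + w = 9.8913;  u + w = √(2b)·v, so √(2b) = 9.8913/1.876 = 5.2726.
b = (√(2b))²/2 = 27.8000/2 = 13.9000.
(Check via u − w = 2F/√(2b): u − w = 1.6341, 2F/√(2b) = 1.6341.)

b = 13.9 N·s/m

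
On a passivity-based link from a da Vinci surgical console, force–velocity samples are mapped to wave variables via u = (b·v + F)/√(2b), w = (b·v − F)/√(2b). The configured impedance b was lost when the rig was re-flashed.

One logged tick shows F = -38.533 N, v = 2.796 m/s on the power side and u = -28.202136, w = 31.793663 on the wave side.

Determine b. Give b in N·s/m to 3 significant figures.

u + w = 3.591527;  u + w = √(2b)·v, so √(2b) = 3.591527/2.796 = 1.284523.
b = (√(2b))²/2 = 1.650000/2 = 0.825000.
(Check via u − w = 2F/√(2b): u − w = -59.995799, 2F/√(2b) = -59.995800.)

b = 0.825 N·s/m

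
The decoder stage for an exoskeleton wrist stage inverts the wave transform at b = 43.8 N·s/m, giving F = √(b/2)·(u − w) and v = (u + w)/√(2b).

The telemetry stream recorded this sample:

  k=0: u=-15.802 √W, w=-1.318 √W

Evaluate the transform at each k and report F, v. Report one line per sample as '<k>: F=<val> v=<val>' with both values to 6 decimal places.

k=0: u−w=-14.484000, u+w=-17.120000; √(b/2)=4.679744, √(2b)=9.359487; F=4.679744×(-14.484)=-67.781406, v=-17.120000/9.359487=-1.829160

0: F=-67.781406 v=-1.829160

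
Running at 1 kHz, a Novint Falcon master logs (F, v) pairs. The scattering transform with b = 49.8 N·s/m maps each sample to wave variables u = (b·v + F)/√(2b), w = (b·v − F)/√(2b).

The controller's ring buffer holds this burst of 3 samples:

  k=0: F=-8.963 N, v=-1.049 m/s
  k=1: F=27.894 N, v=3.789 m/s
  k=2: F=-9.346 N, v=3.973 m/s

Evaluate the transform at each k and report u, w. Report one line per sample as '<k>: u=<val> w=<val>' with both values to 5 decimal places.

k=0: b·v=49.8×(-1.049)=-52.24020; √(2b)=9.97998; u=(-52.24020+(-8.963))/9.97998=-6.13260, w=(-52.24020−(-8.963))/9.97998=-4.33640
k=1: b·v=49.8×3.789=188.69220; √(2b)=9.97998; u=(188.69220+27.894)/9.97998=21.70207, w=(188.69220−27.894)/9.97998=16.11208
k=2: b·v=49.8×3.973=197.85540; √(2b)=9.97998; u=(197.85540+(-9.346))/9.97998=18.88876, w=(197.85540−(-9.346))/9.97998=20.76171

0: u=-6.13260 w=-4.33640
1: u=21.70207 w=16.11208
2: u=18.88876 w=20.76171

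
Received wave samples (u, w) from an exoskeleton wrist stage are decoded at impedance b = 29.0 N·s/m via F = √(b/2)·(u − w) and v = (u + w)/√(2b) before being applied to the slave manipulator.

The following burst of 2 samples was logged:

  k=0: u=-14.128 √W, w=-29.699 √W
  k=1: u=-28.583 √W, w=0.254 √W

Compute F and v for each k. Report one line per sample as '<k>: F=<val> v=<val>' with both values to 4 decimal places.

0: F=59.2926 v=-5.7548
1: F=-109.8080 v=-3.7198

k=0: u−w=15.5710, u+w=-43.8270; √(b/2)=3.8079, √(2b)=7.6158; F=3.8079×15.571=59.2926, v=-43.8270/7.6158=-5.7548
k=1: u−w=-28.8370, u+w=-28.3290; √(b/2)=3.8079, √(2b)=7.6158; F=3.8079×(-28.837)=-109.8080, v=-28.3290/7.6158=-3.7198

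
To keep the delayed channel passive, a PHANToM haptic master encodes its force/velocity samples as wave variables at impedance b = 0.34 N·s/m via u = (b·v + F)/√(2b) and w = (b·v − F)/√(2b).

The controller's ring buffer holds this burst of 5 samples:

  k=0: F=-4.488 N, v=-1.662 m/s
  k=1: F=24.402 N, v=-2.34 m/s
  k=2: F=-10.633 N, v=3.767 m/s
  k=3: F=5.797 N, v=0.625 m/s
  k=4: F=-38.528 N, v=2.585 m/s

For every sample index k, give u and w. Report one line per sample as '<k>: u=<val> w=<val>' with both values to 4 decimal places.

0: u=-6.1278 w=4.7572
1: u=28.6270 w=-30.5566
2: u=-11.3412 w=14.4476
3: u=7.2876 w=-6.7722
4: u=-45.6562 w=47.7879

k=0: b·v=0.34×(-1.662)=-0.5651; √(2b)=0.8246; u=(-0.5651+(-4.488))/0.8246=-6.1278, w=(-0.5651−(-4.488))/0.8246=4.7572
k=1: b·v=0.34×(-2.34)=-0.7956; √(2b)=0.8246; u=(-0.7956+24.402)/0.8246=28.6270, w=(-0.7956−24.402)/0.8246=-30.5566
k=2: b·v=0.34×3.767=1.2808; √(2b)=0.8246; u=(1.2808+(-10.633))/0.8246=-11.3412, w=(1.2808−(-10.633))/0.8246=14.4476
k=3: b·v=0.34×0.625=0.2125; √(2b)=0.8246; u=(0.2125+5.797)/0.8246=7.2876, w=(0.2125−5.797)/0.8246=-6.7722
k=4: b·v=0.34×2.585=0.8789; √(2b)=0.8246; u=(0.8789+(-38.528))/0.8246=-45.6562, w=(0.8789−(-38.528))/0.8246=47.7879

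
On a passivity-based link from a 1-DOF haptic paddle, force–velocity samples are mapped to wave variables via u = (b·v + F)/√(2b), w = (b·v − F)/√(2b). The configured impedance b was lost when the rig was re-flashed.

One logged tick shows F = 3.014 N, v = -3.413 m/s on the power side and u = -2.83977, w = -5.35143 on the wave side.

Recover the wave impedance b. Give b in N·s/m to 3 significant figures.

b = 2.88 N·s/m

u + w = -8.19120;  u + w = √(2b)·v, so √(2b) = -8.19120/(-3.413) = 2.40000.
b = (√(2b))²/2 = 5.76000/2 = 2.88000.
(Check via u − w = 2F/√(2b): u − w = 2.51166, 2F/√(2b) = 2.51167.)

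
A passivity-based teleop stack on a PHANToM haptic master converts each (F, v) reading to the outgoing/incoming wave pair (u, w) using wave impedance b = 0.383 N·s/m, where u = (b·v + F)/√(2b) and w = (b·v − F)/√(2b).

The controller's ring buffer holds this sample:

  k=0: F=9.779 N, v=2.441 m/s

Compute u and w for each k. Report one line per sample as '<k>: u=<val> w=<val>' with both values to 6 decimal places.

0: u=12.241463 w=-10.105065

k=0: b·v=0.383×2.441=0.934903; √(2b)=0.875214; u=(0.934903+9.779)/0.875214=12.241463, w=(0.934903−9.779)/0.875214=-10.105065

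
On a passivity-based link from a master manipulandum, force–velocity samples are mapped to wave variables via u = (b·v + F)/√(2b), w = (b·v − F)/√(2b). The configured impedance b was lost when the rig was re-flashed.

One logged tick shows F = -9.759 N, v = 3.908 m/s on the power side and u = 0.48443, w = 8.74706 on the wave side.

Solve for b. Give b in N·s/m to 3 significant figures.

b = 2.79 N·s/m

u + w = 9.23149;  u + w = √(2b)·v, so √(2b) = 9.23149/3.908 = 2.36220.
b = (√(2b))²/2 = 5.58000/2 = 2.79000.
(Check via u − w = 2F/√(2b): u − w = -8.26263, 2F/√(2b) = -8.26263.)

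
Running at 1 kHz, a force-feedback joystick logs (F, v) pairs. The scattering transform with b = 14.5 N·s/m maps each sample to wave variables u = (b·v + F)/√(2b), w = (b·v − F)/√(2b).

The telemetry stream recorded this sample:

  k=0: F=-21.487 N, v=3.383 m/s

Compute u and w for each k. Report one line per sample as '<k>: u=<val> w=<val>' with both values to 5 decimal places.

0: u=5.11897 w=13.09904

k=0: b·v=14.5×3.383=49.05350; √(2b)=5.38516; u=(49.05350+(-21.487))/5.38516=5.11897, w=(49.05350−(-21.487))/5.38516=13.09904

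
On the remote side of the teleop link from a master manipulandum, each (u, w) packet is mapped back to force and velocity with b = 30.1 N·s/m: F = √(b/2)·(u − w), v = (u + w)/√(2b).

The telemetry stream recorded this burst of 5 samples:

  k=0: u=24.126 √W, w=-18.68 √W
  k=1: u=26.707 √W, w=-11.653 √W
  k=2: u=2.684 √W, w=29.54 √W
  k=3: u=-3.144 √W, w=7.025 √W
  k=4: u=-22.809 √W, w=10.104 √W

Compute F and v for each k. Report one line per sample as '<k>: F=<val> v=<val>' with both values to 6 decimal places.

k=0: u−w=42.806000, u+w=5.446000; √(b/2)=3.879433, √(2b)=7.758866; F=3.879433×42.806=166.063007, v=5.446000/7.758866=0.701907
k=1: u−w=38.360000, u+w=15.054000; √(b/2)=3.879433, √(2b)=7.758866; F=3.879433×38.36=148.815048, v=15.054000/7.758866=1.940232
k=2: u−w=-26.856000, u+w=32.224000; √(b/2)=3.879433, √(2b)=7.758866; F=3.879433×(-26.856)=-104.186051, v=32.224000/7.758866=4.153184
k=3: u−w=-10.169000, u+w=3.881000; √(b/2)=3.879433, √(2b)=7.758866; F=3.879433×(-10.169)=-39.449954, v=3.881000/7.758866=0.500202
k=4: u−w=-32.913000, u+w=-12.705000; √(b/2)=3.879433, √(2b)=7.758866; F=3.879433×(-32.913)=-127.683777, v=-12.705000/7.758866=-1.637482

0: F=166.063007 v=0.701907
1: F=148.815048 v=1.940232
2: F=-104.186051 v=4.153184
3: F=-39.449954 v=0.500202
4: F=-127.683777 v=-1.637482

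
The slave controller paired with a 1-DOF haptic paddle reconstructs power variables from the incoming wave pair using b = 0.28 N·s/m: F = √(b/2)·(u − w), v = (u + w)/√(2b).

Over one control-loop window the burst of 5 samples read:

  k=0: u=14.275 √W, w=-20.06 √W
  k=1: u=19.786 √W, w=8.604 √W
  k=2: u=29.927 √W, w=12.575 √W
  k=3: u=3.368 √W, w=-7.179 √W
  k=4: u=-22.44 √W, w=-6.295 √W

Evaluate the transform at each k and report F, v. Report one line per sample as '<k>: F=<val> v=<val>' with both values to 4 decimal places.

0: F=12.8470 v=-7.7305
1: F=4.1839 v=37.9377
2: F=6.4925 v=56.7957
3: F=3.9463 v=-5.0927
4: F=-6.0409 v=-38.3988

k=0: u−w=34.3350, u+w=-5.7850; √(b/2)=0.3742, √(2b)=0.7483; F=0.3742×34.335=12.8470, v=-5.7850/0.7483=-7.7305
k=1: u−w=11.1820, u+w=28.3900; √(b/2)=0.3742, √(2b)=0.7483; F=0.3742×11.182=4.1839, v=28.3900/0.7483=37.9377
k=2: u−w=17.3520, u+w=42.5020; √(b/2)=0.3742, √(2b)=0.7483; F=0.3742×17.352=6.4925, v=42.5020/0.7483=56.7957
k=3: u−w=10.5470, u+w=-3.8110; √(b/2)=0.3742, √(2b)=0.7483; F=0.3742×10.547=3.9463, v=-3.8110/0.7483=-5.0927
k=4: u−w=-16.1450, u+w=-28.7350; √(b/2)=0.3742, √(2b)=0.7483; F=0.3742×(-16.145)=-6.0409, v=-28.7350/0.7483=-38.3988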